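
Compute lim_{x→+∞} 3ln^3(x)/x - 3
The quotient is an ∞/∞ indeterminate form as x → +∞.
The polynomial denominator x dominates the logarithmic numerator (any positive power of x ≫ ln^3(x) as x → ∞), so the quotient → 0.
Adding the constant: 0 - 3 = -3. Limit = -3.

Final answer: -3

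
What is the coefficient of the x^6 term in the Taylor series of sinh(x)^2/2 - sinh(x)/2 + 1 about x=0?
Expand to order 6: sinh(x)^2/2 - sinh(x)/2 + 1 = x^6/45 - x^5/240 + x^4/6 - x^3/12 + x^2/2 - x/2 + 1 + O(x^7).
The coefficient of x^6 is 1/45.

Final answer: 1/45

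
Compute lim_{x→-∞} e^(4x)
Evaluate the dominant behaviour as x → -∞; each term tends to a finite value or vanishes.
Limit = 0.

Final answer: 0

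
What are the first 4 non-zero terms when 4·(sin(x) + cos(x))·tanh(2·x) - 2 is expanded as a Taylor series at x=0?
-44·x^3/3 + 8·x^2 + 8·x - 2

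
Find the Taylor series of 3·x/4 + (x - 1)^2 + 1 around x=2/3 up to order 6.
29/18 + (x - 2/3)/12 + (x - 2/3)^2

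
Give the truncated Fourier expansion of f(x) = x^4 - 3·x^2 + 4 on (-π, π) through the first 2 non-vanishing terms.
(60 - 8·π^2)·cos(x) - π^2 + 4 + π^4/5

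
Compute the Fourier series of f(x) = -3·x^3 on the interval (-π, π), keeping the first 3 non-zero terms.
(36 - 6·π^2)·sin(x) + (-9/2 + 3·π^2)·sin(2·x) + (4/3 - 2·π^2)·sin(3·x)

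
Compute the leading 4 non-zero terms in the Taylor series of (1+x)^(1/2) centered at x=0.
x^3/16 - x^2/8 + x/2 + 1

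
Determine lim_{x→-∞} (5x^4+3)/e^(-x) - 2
The quotient is an ∞/∞ indeterminate form as x → -∞.
Compare growth rates of the dominant terms (exponentials ≫ polynomials ≫ logarithms), or apply L'Hôpital's rule; the quotient → 0.
Adding the constant: 0 - 2 = -2. Limit = -2.

Final answer: -2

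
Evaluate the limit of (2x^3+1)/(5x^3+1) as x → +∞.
This is an ∞/∞ indeterminate form as x → +∞.
Divide numerator and denominator by x^3 and let the lower-order terms vanish; the leading terms give 2/5.
Limit = 2/5.

Final answer: 2/5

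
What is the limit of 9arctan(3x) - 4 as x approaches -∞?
Evaluate the dominant behaviour as x → -∞; each term tends to a finite value or vanishes.
Limit = -9·π/2 - 4.

Final answer: -9·π/2 - 4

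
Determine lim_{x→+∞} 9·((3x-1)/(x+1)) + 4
Evaluate the dominant behaviour as x → +∞; each term tends to a finite value or vanishes.
Limit = 31.

Final answer: 31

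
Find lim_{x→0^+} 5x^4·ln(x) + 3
The product is a 0·∞ indeterminate form at x → 0⁺.
Rewrite the product as 5·ln(x) / x^(-4) and apply L'Hôpital, or use the standard hierarchy x^(-4) ≫ |ln x| as x → 0⁺.
The indeterminate product → 0, so the limit = 3.

Final answer: 3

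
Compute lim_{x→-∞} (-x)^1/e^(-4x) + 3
The quotient is an ∞/∞ indeterminate form as x → -∞.
Compare growth rates of the dominant terms (exponentials ≫ polynomials ≫ logarithms), or apply L'Hôpital's rule; the quotient → 0.
Adding the constant: 0 + 3 = 3. Limit = 3.

Final answer: 3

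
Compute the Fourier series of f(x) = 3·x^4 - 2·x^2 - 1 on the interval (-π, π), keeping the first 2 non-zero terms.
(152 - 24·π^2)·cos(x) - 2·π^2/3 - 1 + 3·π^4/5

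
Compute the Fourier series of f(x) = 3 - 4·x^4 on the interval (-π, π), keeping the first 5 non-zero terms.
(-192 + 32·π^2)·cos(x) + (12 - 8·π^2)·cos(2·x) + (-64/27 + 32·π^2/9)·cos(3·x) + (3/4 - 2·π^2)·cos(4·x) - 4·π^4/5 + 3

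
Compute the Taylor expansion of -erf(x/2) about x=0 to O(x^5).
x^3/(12·√(π)) - x/√(π)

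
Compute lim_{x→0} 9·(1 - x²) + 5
Direct substitution at x = 0 gives 14.

Final answer: 14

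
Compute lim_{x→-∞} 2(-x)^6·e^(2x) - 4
The product is a 0·∞ indeterminate form at x → -∞.
Rewrite the product as 2(-x)^6 / e^(-2x) (an ∞/∞ form) and apply L'Hôpital, or use the standard hierarchy e^(2|x|) ≫ |(-x)^6| as x → -∞.
The indeterminate product → 0, so the limit = -4.

Final answer: -4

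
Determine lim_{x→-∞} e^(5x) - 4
Evaluate the dominant behaviour as x → -∞; each term tends to a finite value or vanishes.
Limit = -4.

Final answer: -4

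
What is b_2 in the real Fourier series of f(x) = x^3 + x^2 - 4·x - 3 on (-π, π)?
b_2 = (1/π) ∫_{-π}^{π} f(x)·sin(2x) dx.
Evaluate the integral (use parity and integration by parts as needed): b_2 = 11/2 - π^2.

Final answer: 11/2 - π^2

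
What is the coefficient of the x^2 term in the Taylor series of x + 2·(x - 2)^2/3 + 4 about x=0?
Expand to order 2: x + 2·(x - 2)^2/3 + 4 = 2·x^2/3 - 5·x/3 + 20/3 + O(x^3).
The coefficient of x^2 is 2/3.

Final answer: 2/3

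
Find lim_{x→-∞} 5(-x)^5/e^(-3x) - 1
The quotient is an ∞/∞ indeterminate form as x → -∞.
Compare growth rates of the dominant terms (exponentials ≫ polynomials ≫ logarithms), or apply L'Hôpital's rule; the quotient → 0.
Adding the constant: 0 - 1 = -1. Limit = -1.

Final answer: -1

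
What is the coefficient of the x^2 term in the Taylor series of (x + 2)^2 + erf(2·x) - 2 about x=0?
Expand to order 2: (x + 2)^2 + erf(2·x) - 2 = x^2 + x·(4/√(π) + 4) + 2 + O(x^3).
The coefficient of x^2 is 1.

Final answer: 1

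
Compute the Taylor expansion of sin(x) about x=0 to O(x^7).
x^5/120 - x^3/6 + x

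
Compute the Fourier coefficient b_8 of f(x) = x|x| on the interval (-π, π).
b_8 = (1/π) ∫_{-π}^{π} f(x)·sin(8x) dx.
Evaluate the integral (use parity and integration by parts as needed): b_8 = -π/4.

Final answer: -π/4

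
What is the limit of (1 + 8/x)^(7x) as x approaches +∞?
As x → +∞: write (1 + 8/x)^(7x) = ((1 + 8/x)^x)^7 → (e^8)^7 = e^56.
Limit = e^(56).

Final answer: e^(56)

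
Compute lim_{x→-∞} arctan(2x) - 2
Evaluate the dominant behaviour as x → -∞; each term tends to a finite value or vanishes.
Limit = -2 - π/2.

Final answer: -2 - π/2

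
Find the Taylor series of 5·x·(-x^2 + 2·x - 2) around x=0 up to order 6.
-5·x^3 + 10·x^2 - 10·x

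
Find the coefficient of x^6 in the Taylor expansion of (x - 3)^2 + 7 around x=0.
Expand to order 6: (x - 3)^2 + 7 = x^2 - 6·x + 16 + O(x^7).
The coefficient of x^6 is 0.

Final answer: 0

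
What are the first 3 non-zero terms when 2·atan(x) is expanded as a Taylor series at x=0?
2·x^5/5 - 2·x^3/3 + 2·x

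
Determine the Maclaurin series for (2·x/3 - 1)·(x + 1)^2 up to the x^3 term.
2·x^3/3 + x^2/3 - 4·x/3 - 1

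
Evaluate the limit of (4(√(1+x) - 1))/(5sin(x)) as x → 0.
Both numerator and denominator → 0 as x → 0; this is a 0/0 indeterminate form.
Expand each to leading order near x = 0: numerator ~ 2·x, denominator ~ 5·x.
The limit of the ratio is 2/5.

Final answer: 2/5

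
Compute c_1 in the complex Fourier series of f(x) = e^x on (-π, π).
Compute the real Fourier coefficients first: a_1 = (1 - e^(2·π))·e^(-π)/(2·π), b_1 = (-1 + e^(2·π))·e^(-π)/(2·π).
Then c_1 = (a_1 − i·b_1)/2 = -e^(π)/(4·π) + e^(-π)/(4·π) - i·e^(π)/(4·π) + i·e^(-π)/(4·π).

Final answer: -e^(π)/(4·π) + e^(-π)/(4·π) - i·e^(π)/(4·π) + i·e^(-π)/(4·π)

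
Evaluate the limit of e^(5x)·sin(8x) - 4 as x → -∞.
Evaluate the dominant behaviour as x → -∞; each term tends to a finite value or vanishes.
Limit = -4.

Final answer: -4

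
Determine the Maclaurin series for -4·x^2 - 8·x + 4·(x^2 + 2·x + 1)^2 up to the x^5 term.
4·x^4 + 16·x^3 + 20·x^2 + 8·x + 4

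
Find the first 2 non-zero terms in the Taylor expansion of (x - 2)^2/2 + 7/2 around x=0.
11/2 - 2·x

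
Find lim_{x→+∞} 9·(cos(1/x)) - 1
Evaluate the dominant behaviour as x → +∞; each term tends to a finite value or vanishes.
Limit = 8.

Final answer: 8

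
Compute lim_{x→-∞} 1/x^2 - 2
Evaluate the dominant behaviour as x → -∞; each term tends to a finite value or vanishes.
Limit = -2.

Final answer: -2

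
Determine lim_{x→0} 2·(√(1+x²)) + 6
Direct substitution at x = 0 gives 8.

Final answer: 8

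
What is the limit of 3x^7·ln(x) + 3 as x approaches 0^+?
The product is a 0·∞ indeterminate form at x → 0⁺.
Rewrite the product as 3·ln(x) / x^(-7) and apply L'Hôpital, or use the standard hierarchy x^(-7) ≫ |ln x| as x → 0⁺.
The indeterminate product → 0, so the limit = 3.

Final answer: 3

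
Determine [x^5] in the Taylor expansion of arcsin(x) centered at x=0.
Expand to order 5: arcsin(x) = 3·x^5/40 + x^3/6 + x + O(x^6).
The coefficient of x^5 is 3/40.

Final answer: 3/40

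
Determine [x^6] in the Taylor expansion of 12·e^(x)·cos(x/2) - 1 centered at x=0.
Expand to order 6: 12·e^(x)·cos(x/2) - 1 = -39·x^6/1280 - 19·x^5/160 - 7·x^4/32 + x^3/2 + 9·x^2/2 + 12·x + 11 + O(x^7).
The coefficient of x^6 is -39/1280.

Final answer: -39/1280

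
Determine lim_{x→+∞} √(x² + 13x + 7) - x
This is an ∞ − ∞ indeterminate form.
Multiply and divide by the conjugate √(x²+13x + 7) + x; the x² terms cancel, leaving (13x + 7)/(√(x²+13x + 7)+x) → 13/2.
Limit = 13/2.

Final answer: 13/2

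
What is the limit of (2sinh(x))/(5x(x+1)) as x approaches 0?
Both numerator and denominator → 0 as x → 0; this is a 0/0 indeterminate form.
Expand each to leading order near x = 0: numerator ~ 2·x, denominator ~ 5·x.
The limit of the ratio is 2/5.

Final answer: 2/5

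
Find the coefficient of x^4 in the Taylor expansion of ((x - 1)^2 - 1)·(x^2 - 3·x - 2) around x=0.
Expand to order 4: ((x - 1)^2 - 1)·(x^2 - 3·x - 2) = x^4 - 5·x^3 + 4·x^2 + 4·x + O(x^5).
The coefficient of x^4 is 1.

Final answer: 1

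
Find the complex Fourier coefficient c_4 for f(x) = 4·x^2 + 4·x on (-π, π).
Compute the real Fourier coefficients first: a_4 = 1, b_4 = -2.
Then c_4 = (a_4 − i·b_4)/2 = 1/2 + i.

Final answer: 1/2 + i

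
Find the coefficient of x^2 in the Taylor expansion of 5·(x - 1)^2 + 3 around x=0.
Expand to order 2: 5·(x - 1)^2 + 3 = 5·x^2 - 10·x + 8 + O(x^3).
The coefficient of x^2 is 5.

Final answer: 5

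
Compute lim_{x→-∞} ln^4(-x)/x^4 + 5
The quotient is an ∞/∞ indeterminate form as x → -∞.
Compare growth rates of the dominant terms (exponentials ≫ polynomials ≫ logarithms), or apply L'Hôpital's rule; the quotient → 0.
Adding the constant: 0 + 5 = 5. Limit = 5.

Final answer: 5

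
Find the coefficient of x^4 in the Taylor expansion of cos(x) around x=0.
Expand to order 4: cos(x) = x^4/24 - x^2/2 + 1 + O(x^5).
The coefficient of x^4 is 1/24.

Final answer: 1/24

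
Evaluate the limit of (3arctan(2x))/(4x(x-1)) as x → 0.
Both numerator and denominator → 0 as x → 0; this is a 0/0 indeterminate form.
Expand each to leading order near x = 0: numerator ~ 6·x, denominator ~ -4·x.
The limit of the ratio is -3/2.

Final answer: -3/2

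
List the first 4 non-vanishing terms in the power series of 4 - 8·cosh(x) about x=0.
-x^6/90 - x^4/3 - 4·x^2 - 4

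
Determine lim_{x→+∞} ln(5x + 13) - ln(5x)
This is an ∞ − ∞ indeterminate form.
Combine the logarithms: ln(5x+13) − ln(5x) = ln((5x+13)/(5x)) = ln(1 + 13/(5x)) → ln(1) = 0.
Limit = 0.

Final answer: 0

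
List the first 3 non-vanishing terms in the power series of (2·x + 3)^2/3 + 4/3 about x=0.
4·x^2/3 + 4·x + 13/3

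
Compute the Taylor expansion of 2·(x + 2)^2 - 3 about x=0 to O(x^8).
2·x^2 + 8·x + 5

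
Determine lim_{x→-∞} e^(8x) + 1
Evaluate the dominant behaviour as x → -∞; each term tends to a finite value or vanishes.
Limit = 1.

Final answer: 1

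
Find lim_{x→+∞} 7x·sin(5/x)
As x → +∞: let u = 5/x → 0⁺; then 7·x·sin(5/x) = 7·5·sin(u)/u → 7·5·1 = 35.
Limit = 35.

Final answer: 35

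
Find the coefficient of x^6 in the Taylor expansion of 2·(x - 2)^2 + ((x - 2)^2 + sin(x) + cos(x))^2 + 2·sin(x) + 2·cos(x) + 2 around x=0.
Expand to order 6: 2·(x - 2)^2 + ((x - 2)^2 + sin(x) + cos(x))^2 + 2·sin(x) + 2·cos(x) + 2 = x^6/360 - 19·x^5/60 + 7·x^4/4 - 5·x^3 + 15·x^2 - 36·x + 37 + O(x^7).
The coefficient of x^6 is 1/360.

Final answer: 1/360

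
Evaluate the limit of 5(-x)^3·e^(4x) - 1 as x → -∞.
The product is a 0·∞ indeterminate form at x → -∞.
Rewrite the product as 5(-x)^3 / e^(-4x) (an ∞/∞ form) and apply L'Hôpital, or use the standard hierarchy e^(4|x|) ≫ |(-x)^3| as x → -∞.
The indeterminate product → 0, so the limit = -1.

Final answer: -1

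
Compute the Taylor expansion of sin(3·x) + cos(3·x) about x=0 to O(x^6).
81·x^5/40 + 27·x^4/8 - 9·x^3/2 - 9·x^2/2 + 3·x + 1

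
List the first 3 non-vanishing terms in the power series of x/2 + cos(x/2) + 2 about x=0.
-x^2/8 + x/2 + 3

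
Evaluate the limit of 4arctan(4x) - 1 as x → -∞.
Evaluate the dominant behaviour as x → -∞; each term tends to a finite value or vanishes.
Limit = -2·π - 1.

Final answer: -2·π - 1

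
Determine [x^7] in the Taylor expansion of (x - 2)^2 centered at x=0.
Expand to order 7: (x - 2)^2 = x^2 - 4·x + 4 + O(x^8).
The coefficient of x^7 is 0.

Final answer: 0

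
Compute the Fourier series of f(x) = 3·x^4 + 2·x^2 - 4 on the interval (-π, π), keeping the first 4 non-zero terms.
(136 - 24·π^2)·cos(x) + (-7 + 6·π^2)·cos(2·x) + (8/9 - 8·π^2/3)·cos(3·x) - 4 + 2·π^2/3 + 3·π^4/5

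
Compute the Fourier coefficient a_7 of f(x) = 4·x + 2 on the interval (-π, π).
a_7 = (1/π) ∫_{-π}^{π} f(x)·cos(7x) dx.
Evaluate the integral (use parity and integration by parts as needed): a_7 = 0.

Final answer: 0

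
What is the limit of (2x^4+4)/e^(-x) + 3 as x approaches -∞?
The quotient is an ∞/∞ indeterminate form as x → -∞.
Compare growth rates of the dominant terms (exponentials ≫ polynomials ≫ logarithms), or apply L'Hôpital's rule; the quotient → 0.
Adding the constant: 0 + 3 = 3. Limit = 3.

Final answer: 3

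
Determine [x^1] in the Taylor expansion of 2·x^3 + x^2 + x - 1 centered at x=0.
Expand to order 1: 2·x^3 + x^2 + x - 1 = x - 1 + O(x^2).
The coefficient of x^1 is 1.

Final answer: 1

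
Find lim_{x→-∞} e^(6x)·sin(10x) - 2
Evaluate the dominant behaviour as x → -∞; each term tends to a finite value or vanishes.
Limit = -2.

Final answer: -2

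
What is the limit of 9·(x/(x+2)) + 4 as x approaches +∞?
Evaluate the dominant behaviour as x → +∞; each term tends to a finite value or vanishes.
Limit = 13.

Final answer: 13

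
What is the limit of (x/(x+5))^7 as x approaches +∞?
As x → +∞: x/(x+5) = 1/(1 + 5/x) → 1, and the 7th power of a limit-1 base also → 1.
Limit = 1.

Final answer: 1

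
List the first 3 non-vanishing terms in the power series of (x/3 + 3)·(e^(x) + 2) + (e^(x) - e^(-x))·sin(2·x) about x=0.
35·x^2/6 + 4·x + 9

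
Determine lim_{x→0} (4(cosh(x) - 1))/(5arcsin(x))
Both numerator and denominator → 0 as x → 0; this is a 0/0 indeterminate form.
Expand each to leading order near x = 0: numerator ~ 2·x^2, denominator ~ 5·x.
The limit of the ratio is 0.

Final answer: 0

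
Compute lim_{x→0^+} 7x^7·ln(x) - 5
The product is a 0·∞ indeterminate form at x → 0⁺.
Rewrite the product as 7·ln(x) / x^(-7) and apply L'Hôpital, or use the standard hierarchy x^(-7) ≫ |ln x| as x → 0⁺.
The indeterminate product → 0, so the limit = -5.

Final answer: -5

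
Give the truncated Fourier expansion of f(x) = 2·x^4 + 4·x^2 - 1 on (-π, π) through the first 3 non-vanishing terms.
(80 - 16·π^2)·cos(x) + (-2 + 4·π^2)·cos(2·x) - 1 + 4·π^2/3 + 2·π^4/5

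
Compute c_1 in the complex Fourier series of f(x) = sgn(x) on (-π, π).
Compute the real Fourier coefficients first: a_1 = 0, b_1 = 4/π.
Then c_1 = (a_1 − i·b_1)/2 = -2·i/π.

Final answer: -2·i/π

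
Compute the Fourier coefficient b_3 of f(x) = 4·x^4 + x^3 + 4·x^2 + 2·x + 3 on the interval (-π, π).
b_3 = (1/π) ∫_{-π}^{π} f(x)·sin(3x) dx.
Evaluate the integral (use parity and integration by parts as needed): b_3 = 8/9 + 2·π^2/3.

Final answer: 8/9 + 2·π^2/3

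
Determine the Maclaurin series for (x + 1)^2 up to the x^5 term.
x^2 + 2·x + 1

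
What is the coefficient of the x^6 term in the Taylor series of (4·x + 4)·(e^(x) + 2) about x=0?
Expand to order 6: (4·x + 4)·(e^(x) + 2) = 7·x^6/180 + x^5/5 + 5·x^4/6 + 8·x^3/3 + 6·x^2 + 16·x + 12 + O(x^7).
The coefficient of x^6 is 7/180.

Final answer: 7/180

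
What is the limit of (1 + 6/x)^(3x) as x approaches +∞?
As x → +∞: write (1 + 6/x)^(3x) = ((1 + 6/x)^x)^3 → (e^6)^3 = e^18.
Limit = e^(18).

Final answer: e^(18)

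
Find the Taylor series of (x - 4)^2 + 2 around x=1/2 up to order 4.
57/4 - 7·(x - 1/2) + (x - 1/2)^2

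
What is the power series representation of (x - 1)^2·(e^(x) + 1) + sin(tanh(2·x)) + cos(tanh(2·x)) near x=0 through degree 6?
-11309·x^6/720 + 239·x^5/24 + 149·x^4/24 - 23·x^3/6 - 3·x^2/2 - x + 3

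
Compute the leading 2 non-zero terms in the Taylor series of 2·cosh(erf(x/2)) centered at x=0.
x^2/π + 2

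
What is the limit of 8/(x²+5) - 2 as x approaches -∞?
Evaluate the dominant behaviour as x → -∞; each term tends to a finite value or vanishes.
Limit = -2.

Final answer: -2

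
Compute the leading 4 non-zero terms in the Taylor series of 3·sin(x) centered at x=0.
-x^7/1680 + x^5/40 - x^3/2 + 3·x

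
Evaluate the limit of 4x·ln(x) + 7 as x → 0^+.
The product is a 0·∞ indeterminate form at x → 0⁺.
Rewrite the product as 4·ln(x) / x^(-1) and apply L'Hôpital, or use the standard hierarchy x^(-1) ≫ |ln x| as x → 0⁺.
The indeterminate product → 0, so the limit = 7.

Final answer: 7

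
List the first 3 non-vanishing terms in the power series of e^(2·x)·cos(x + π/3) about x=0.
x^2·(3/4 - √(3)) + x·(1 - √(3)/2) + 1/2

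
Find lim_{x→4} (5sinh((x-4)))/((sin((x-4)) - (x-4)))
Both numerator and denominator → 0 as x → 4; this is a 0/0 indeterminate form.
Expand each to leading order near x = 4: numerator ~ 5·(x - 4), denominator ~ -(x - 4)^3/6.
The limit of the ratio is -∞.

Final answer: -∞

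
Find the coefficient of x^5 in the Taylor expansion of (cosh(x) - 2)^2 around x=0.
Expand to order 5: (cosh(x) - 2)^2 = x^4/6 - x^2 + 1 + O(x^6).
The coefficient of x^5 is 0.

Final answer: 0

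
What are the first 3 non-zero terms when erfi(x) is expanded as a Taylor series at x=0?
x^5/(5·√(π)) + 2·x^3/(3·√(π)) + 2·x/√(π)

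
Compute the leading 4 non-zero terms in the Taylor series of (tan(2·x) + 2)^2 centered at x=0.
32·x^3/3 + 4·x^2 + 8·x + 4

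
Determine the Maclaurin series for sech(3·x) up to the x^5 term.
135·x^4/8 - 9·x^2/2 + 1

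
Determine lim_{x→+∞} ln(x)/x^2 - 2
The quotient is an ∞/∞ indeterminate form as x → +∞.
The polynomial denominator x^2 dominates the logarithmic numerator (any positive power of x ≫ ln(x) as x → ∞), so the quotient → 0.
Adding the constant: 0 - 2 = -2. Limit = -2.

Final answer: -2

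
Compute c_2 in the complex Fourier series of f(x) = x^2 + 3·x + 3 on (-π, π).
Compute the real Fourier coefficients first: a_2 = 1, b_2 = -3.
Then c_2 = (a_2 − i·b_2)/2 = 1/2 + 3·i/2.

Final answer: 1/2 + 3·i/2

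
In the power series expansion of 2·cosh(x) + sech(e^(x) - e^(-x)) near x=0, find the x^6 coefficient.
-1183/360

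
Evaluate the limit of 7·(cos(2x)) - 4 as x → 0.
Direct substitution at x = 0 gives 3.

Final answer: 3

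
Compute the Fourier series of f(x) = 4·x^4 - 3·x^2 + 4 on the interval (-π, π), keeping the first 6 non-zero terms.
(204 - 32·π^2)·cos(x) + (-15 + 8·π^2)·cos(2·x) + (100/27 - 32·π^2/9)·cos(3·x) + (-3/2 + 2·π^2)·cos(4·x) + (492/625 - 32·π^2/25)·cos(5·x) - π^2 + 4 + 4·π^4/5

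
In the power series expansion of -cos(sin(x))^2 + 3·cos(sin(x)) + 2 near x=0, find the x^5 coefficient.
Expand to order 5: -cos(sin(x))^2 + 3·cos(sin(x)) + 2 = -x^4/24 - x^2/2 + 4 + O(x^6).
The coefficient of x^5 is 0.

Final answer: 0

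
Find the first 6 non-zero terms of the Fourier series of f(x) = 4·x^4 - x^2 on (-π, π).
(196 - 32·π^2)·cos(x) + (-13 + 8·π^2)·cos(2·x) + (76/27 - 32·π^2/9)·cos(3·x) + (-1 + 2·π^2)·cos(4·x) + (292/625 - 32·π^2/25)·cos(5·x) - π^2/3 + 4·π^4/5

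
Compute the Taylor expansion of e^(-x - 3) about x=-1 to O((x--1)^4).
e^(-2) - e^(-2)·(x + 1) + e^(-2)·(x + 1)^2/2 - e^(-2)·(x + 1)^3/6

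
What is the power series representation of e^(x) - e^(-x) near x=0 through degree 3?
x^3/3 + 2·x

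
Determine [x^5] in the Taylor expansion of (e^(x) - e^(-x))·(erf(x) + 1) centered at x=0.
Expand to order 5: (e^(x) - e^(-x))·(erf(x) + 1) = x^5/60 - 2·x^4/(3·√(π)) + x^3/3 + 4·x^2/√(π) + 2·x + O(x^6).
The coefficient of x^5 is 1/60.

Final answer: 1/60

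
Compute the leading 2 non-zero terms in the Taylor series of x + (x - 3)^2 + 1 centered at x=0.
10 - 5·x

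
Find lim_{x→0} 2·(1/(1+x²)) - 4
Direct substitution at x = 0 gives -2.

Final answer: -2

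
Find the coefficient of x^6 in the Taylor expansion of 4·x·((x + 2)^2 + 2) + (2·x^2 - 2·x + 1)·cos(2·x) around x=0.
Expand to order 6: 4·x·((x + 2)^2 + 2) + (2·x^2 - 2·x + 1)·cos(2·x) = 56·x^6/45 - 4·x^5/3 - 10·x^4/3 + 8·x^3 + 16·x^2 + 22·x + 1 + O(x^7).
The coefficient of x^6 is 56/45.

Final answer: 56/45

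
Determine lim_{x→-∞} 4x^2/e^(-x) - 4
The quotient is an ∞/∞ indeterminate form as x → -∞.
Compare growth rates of the dominant terms (exponentials ≫ polynomials ≫ logarithms), or apply L'Hôpital's rule; the quotient → 0.
Adding the constant: 0 - 4 = -4. Limit = -4.

Final answer: -4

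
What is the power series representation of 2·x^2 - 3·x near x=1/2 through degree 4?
-1 - (x - 1/2) + 2·(x - 1/2)^2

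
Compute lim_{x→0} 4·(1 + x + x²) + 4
Direct substitution at x = 0 gives 8.

Final answer: 8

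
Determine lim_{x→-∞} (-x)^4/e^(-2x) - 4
The quotient is an ∞/∞ indeterminate form as x → -∞.
Compare growth rates of the dominant terms (exponentials ≫ polynomials ≫ logarithms), or apply L'Hôpital's rule; the quotient → 0.
Adding the constant: 0 - 4 = -4. Limit = -4.

Final answer: -4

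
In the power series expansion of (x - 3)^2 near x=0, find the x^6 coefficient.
Expand to order 6: (x - 3)^2 = x^2 - 6·x + 9 + O(x^7).
The coefficient of x^6 is 0.

Final answer: 0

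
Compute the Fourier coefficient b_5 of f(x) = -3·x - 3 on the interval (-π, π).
b_5 = (1/π) ∫_{-π}^{π} f(x)·sin(5x) dx.
Evaluate the integral (use parity and integration by parts as needed): b_5 = -6/5.

Final answer: -6/5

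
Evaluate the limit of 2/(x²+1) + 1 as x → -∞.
Evaluate the dominant behaviour as x → -∞; each term tends to a finite value or vanishes.
Limit = 1.

Final answer: 1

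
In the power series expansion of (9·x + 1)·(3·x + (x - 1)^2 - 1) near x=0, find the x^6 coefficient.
Expand to order 6: (9·x + 1)·(3·x + (x - 1)^2 - 1) = 9·x^3 + 10·x^2 + x + O(x^7).
The coefficient of x^6 is 0.

Final answer: 0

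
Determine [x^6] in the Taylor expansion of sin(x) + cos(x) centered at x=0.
Expand to order 6: sin(x) + cos(x) = -x^6/720 + x^5/120 + x^4/24 - x^3/6 - x^2/2 + x + 1 + O(x^7).
The coefficient of x^6 is -1/720.

Final answer: -1/720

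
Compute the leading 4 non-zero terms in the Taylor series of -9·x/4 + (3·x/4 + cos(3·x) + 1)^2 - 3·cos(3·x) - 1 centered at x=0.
189·x^4/8 - 27·x^3/4 - 63·x^2/16 + 3·x/4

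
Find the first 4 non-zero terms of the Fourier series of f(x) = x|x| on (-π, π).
(-8 + 2·π^2)·sin(x)/π - π·sin(2·x) + (-8 + 18·π^2)·sin(3·x)/(27·π) - π·sin(4·x)/2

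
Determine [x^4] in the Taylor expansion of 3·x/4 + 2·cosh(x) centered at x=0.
Expand to order 4: 3·x/4 + 2·cosh(x) = x^4/12 + x^2 + 3·x/4 + 2 + O(x^5).
The coefficient of x^4 is 1/12.

Final answer: 1/12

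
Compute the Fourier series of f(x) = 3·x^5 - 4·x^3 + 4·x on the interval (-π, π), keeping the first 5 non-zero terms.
(-128·π^2 + 6·π^4 + 776)·sin(x) + (-3·π^4 - 65/2 + 19·π^2)·sin(2·x) + (-64·π^2/9 + 200/27 + 2·π^4)·sin(3·x) + (-3·π^4/2 - 221/64 + 31·π^2/8)·sin(4·x) + (-64·π^2/25 + 1384/625 + 6·π^4/5)·sin(5·x)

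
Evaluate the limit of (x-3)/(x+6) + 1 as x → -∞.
Evaluate the dominant behaviour as x → -∞; each term tends to a finite value or vanishes.
Limit = 2.

Final answer: 2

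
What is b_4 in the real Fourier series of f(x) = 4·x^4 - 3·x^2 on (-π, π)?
b_4 = (1/π) ∫_{-π}^{π} f(x)·sin(4x) dx.
Evaluate the integral (use parity and integration by parts as needed): b_4 = 0.

Final answer: 0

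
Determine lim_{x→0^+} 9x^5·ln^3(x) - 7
The product is a 0·∞ indeterminate form at x → 0⁺.
Rewrite the product as 9·ln^3(x) / x^(-5) and apply L'Hôpital, or use the standard hierarchy x^(-5) ≫ |ln x|^3 as x → 0⁺.
The indeterminate product → 0, so the limit = -7.

Final answer: -7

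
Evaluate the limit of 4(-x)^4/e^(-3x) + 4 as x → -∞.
The quotient is an ∞/∞ indeterminate form as x → -∞.
Compare growth rates of the dominant terms (exponentials ≫ polynomials ≫ logarithms), or apply L'Hôpital's rule; the quotient → 0.
Adding the constant: 0 + 4 = 4. Limit = 4.

Final answer: 4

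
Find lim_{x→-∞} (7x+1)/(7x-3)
Evaluate the dominant behaviour as x → -∞; each term tends to a finite value or vanishes.
Limit = 1.

Final answer: 1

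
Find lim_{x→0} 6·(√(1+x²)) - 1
Direct substitution at x = 0 gives 5.

Final answer: 5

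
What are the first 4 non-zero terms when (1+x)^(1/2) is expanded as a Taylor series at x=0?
x^3/16 - x^2/8 + x/2 + 1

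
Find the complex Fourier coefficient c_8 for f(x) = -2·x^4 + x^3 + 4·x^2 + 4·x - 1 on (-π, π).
Compute the real Fourier coefficients first: a_8 = 35/128 - π^2/4, b_8 = -π^2/4 - 125/128.
Then c_8 = (a_8 − i·b_8)/2 = -π^2/8 + 35/256 + 125·i/256 + i·π^2/8.

Final answer: -π^2/8 + 35/256 + 125·i/256 + i·π^2/8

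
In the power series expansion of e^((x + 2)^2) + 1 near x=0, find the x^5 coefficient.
106·e^(4)/5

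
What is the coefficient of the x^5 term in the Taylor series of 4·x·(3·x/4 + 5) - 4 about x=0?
Expand to order 5: 4·x·(3·x/4 + 5) - 4 = 3·x^2 + 20·x - 4 + O(x^6).
The coefficient of x^5 is 0.

Final answer: 0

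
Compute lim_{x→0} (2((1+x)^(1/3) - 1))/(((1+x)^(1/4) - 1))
Both numerator and denominator → 0 as x → 0; this is a 0/0 indeterminate form.
Expand each to leading order near x = 0: numerator ~ 2·x/3, denominator ~ x/4.
The limit of the ratio is 8/3.

Final answer: 8/3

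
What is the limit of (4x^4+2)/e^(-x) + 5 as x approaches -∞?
The quotient is an ∞/∞ indeterminate form as x → -∞.
Compare growth rates of the dominant terms (exponentials ≫ polynomials ≫ logarithms), or apply L'Hôpital's rule; the quotient → 0.
Adding the constant: 0 + 5 = 5. Limit = 5.

Final answer: 5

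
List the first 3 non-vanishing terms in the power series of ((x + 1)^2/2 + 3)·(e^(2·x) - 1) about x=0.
23·x^3/3 + 9·x^2 + 7·x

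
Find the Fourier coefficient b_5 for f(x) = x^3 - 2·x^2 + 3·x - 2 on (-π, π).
b_5 = (1/π) ∫_{-π}^{π} f(x)·sin(5x) dx.
Evaluate the integral (use parity and integration by parts as needed): b_5 = 138/125 + 2·π^2/5.

Final answer: 138/125 + 2·π^2/5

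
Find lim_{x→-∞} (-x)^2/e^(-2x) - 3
The quotient is an ∞/∞ indeterminate form as x → -∞.
Compare growth rates of the dominant terms (exponentials ≫ polynomials ≫ logarithms), or apply L'Hôpital's rule; the quotient → 0.
Adding the constant: 0 - 3 = -3. Limit = -3.

Final answer: -3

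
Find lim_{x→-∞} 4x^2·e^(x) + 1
The product is a 0·∞ indeterminate form at x → -∞.
Rewrite the product as 4x^2 / e^(-x) (an ∞/∞ form) and apply L'Hôpital, or use the standard hierarchy e^(|x|) ≫ |x^2| as x → -∞.
The indeterminate product → 0, so the limit = 1.

Final answer: 1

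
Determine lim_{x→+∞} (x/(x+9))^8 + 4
As x → +∞: x/(x+9) = 1/(1 + 9/x) → 1, and the 8th power of a limit-1 base also → 1; with the additive constant, 1 + 4 = 5.
Limit = 5.

Final answer: 5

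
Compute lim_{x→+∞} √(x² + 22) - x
This is an ∞ − ∞ indeterminate form.
Multiply and divide by the conjugate √(x²+22) + x; the x² terms cancel, leaving 22/(√(x²+22)+x) → 0.
Limit = 0.

Final answer: 0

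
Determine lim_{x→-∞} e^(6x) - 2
Evaluate the dominant behaviour as x → -∞; each term tends to a finite value or vanishes.
Limit = -2.

Final answer: -2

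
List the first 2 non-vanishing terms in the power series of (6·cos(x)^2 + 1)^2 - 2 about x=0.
47 - 84·x^2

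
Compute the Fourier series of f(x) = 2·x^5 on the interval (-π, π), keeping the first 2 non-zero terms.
(-80·π^2 + 4·π^4 + 480)·sin(x) + (-2·π^4 - 15 + 10·π^2)·sin(2·x)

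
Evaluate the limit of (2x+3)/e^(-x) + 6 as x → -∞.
The quotient is an ∞/∞ indeterminate form as x → -∞.
Compare growth rates of the dominant terms (exponentials ≫ polynomials ≫ logarithms), or apply L'Hôpital's rule; the quotient → 0.
Adding the constant: 0 + 6 = 6. Limit = 6.

Final answer: 6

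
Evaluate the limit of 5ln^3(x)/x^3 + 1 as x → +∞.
The quotient is an ∞/∞ indeterminate form as x → +∞.
The polynomial denominator x^3 dominates the logarithmic numerator (any positive power of x ≫ ln^3(x) as x → ∞), so the quotient → 0.
Adding the constant: 0 + 1 = 1. Limit = 1.

Final answer: 1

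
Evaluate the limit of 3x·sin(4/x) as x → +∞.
As x → +∞: let u = 4/x → 0⁺; then 3·x·sin(4/x) = 3·4·sin(u)/u → 3·4·1 = 12.
Limit = 12.

Final answer: 12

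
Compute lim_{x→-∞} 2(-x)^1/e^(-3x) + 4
The quotient is an ∞/∞ indeterminate form as x → -∞.
Compare growth rates of the dominant terms (exponentials ≫ polynomials ≫ logarithms), or apply L'Hôpital's rule; the quotient → 0.
Adding the constant: 0 + 4 = 4. Limit = 4.

Final answer: 4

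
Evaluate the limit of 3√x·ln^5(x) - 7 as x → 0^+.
The product is a 0·∞ indeterminate form at x → 0⁺.
Rewrite the product as 3·ln^5(x) / x^(-1/2) and apply L'Hôpital, or use the standard hierarchy x^(-1/2) ≫ |ln x|^5 as x → 0⁺.
The indeterminate product → 0, so the limit = -7.

Final answer: -7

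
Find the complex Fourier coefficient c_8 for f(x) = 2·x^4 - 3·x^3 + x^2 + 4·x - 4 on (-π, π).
Compute the real Fourier coefficients first: a_8 = 5/128 + π^2/4, b_8 = -137/128 + 3·π^2/4.
Then c_8 = (a_8 − i·b_8)/2 = 5/256 + π^2/8 - 3·i·π^2/8 + 137·i/256.

Final answer: 5/256 + π^2/8 - 3·i·π^2/8 + 137·i/256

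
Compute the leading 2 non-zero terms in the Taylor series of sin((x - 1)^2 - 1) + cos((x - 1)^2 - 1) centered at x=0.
1 - 2·x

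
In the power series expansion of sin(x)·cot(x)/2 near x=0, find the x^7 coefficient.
Expand to order 7: sin(x)·cot(x)/2 = -x^6/1440 + x^4/48 - x^2/4 + 1/2 + O(x^8).
The coefficient of x^7 is 0.

Final answer: 0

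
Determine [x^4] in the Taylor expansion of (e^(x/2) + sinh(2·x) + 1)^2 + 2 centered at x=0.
Expand to order 4: (e^(x/2) + sinh(2·x) + 1)^2 + 2 = 435·x^4/64 + 145·x^3/24 + 27·x^2/4 + 10·x + 6 + O(x^5).
The coefficient of x^4 is 435/64.

Final answer: 435/64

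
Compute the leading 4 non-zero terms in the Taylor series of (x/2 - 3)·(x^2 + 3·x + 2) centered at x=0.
x^3/2 - 3·x^2/2 - 8·x - 6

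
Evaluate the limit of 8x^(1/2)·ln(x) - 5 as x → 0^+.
The product is a 0·∞ indeterminate form at x → 0⁺.
Rewrite the product as 8·ln(x) / x^(-1/2) and apply L'Hôpital, or use the standard hierarchy x^(-1/2) ≫ |ln x| as x → 0⁺.
The indeterminate product → 0, so the limit = -5.

Final answer: -5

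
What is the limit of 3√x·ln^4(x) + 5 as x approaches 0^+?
The product is a 0·∞ indeterminate form at x → 0⁺.
Rewrite the product as 3·ln^4(x) / x^(-1/2) and apply L'Hôpital, or use the standard hierarchy x^(-1/2) ≫ |ln x|^4 as x → 0⁺.
The indeterminate product → 0, so the limit = 5.

Final answer: 5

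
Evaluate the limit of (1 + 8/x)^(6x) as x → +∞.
As x → +∞: write (1 + 8/x)^(6x) = ((1 + 8/x)^x)^6 → (e^8)^6 = e^48.
Limit = e^(48).

Final answer: e^(48)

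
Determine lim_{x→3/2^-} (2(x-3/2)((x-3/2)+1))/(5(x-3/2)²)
Both numerator and denominator → 0 as x → 3/2^-; this is a 0/0 indeterminate form.
Expand each to leading order near x = 3/2: numerator ~ 2·(x - 3/2), denominator ~ 5·(x - 3/2)^2.
The limit of the ratio is -∞.

Final answer: -∞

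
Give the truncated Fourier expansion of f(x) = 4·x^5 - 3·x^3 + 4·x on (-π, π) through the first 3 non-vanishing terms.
(-166·π^2 + 8·π^4 + 1004)·sin(x) + (-4·π^4 - 77/2 + 23·π^2)·sin(2·x) + (-214·π^2/27 + 644/81 + 8·π^4/3)·sin(3·x)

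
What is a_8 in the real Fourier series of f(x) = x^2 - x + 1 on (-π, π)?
a_8 = (1/π) ∫_{-π}^{π} f(x)·cos(8x) dx.
Evaluate the integral (use parity and integration by parts as needed): a_8 = 1/16.

Final answer: 1/16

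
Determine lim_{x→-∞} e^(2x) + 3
Evaluate the dominant behaviour as x → -∞; each term tends to a finite value or vanishes.
Limit = 3.

Final answer: 3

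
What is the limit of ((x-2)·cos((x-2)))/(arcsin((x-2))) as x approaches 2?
Both numerator and denominator → 0 as x → 2; this is a 0/0 indeterminate form.
Expand each to leading order near x = 2: numerator ~ (x - 2), denominator ~ (x - 2).
The limit of the ratio is 1.

Final answer: 1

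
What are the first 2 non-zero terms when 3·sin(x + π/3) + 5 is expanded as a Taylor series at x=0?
3·x/2 + 3·√(3)/2 + 5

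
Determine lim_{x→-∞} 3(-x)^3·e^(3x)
This is a 0·∞ indeterminate form at x → -∞.
Rewrite the product as 3(-x)^3 / e^(-3x) (an ∞/∞ form) and apply L'Hôpital, or use the standard hierarchy e^(3|x|) ≫ |(-x)^3| as x → -∞.
The indeterminate product → 0, so the limit = 0.

Final answer: 0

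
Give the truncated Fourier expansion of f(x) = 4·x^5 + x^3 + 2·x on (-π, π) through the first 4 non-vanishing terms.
(-158·π^2 + 8·π^4 + 952)·sin(x) + (-4·π^4 - 61/2 + 19·π^2)·sin(2·x) + (-142·π^2/27 + 392/81 + 8·π^4/3)·sin(3·x) + (-2·π^4 - 7/4 + 2·π^2)·sin(4·x)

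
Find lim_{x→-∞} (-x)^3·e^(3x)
This is a 0·∞ indeterminate form at x → -∞.
Rewrite the product as (-x)^3 / e^(-3x) (an ∞/∞ form) and apply L'Hôpital, or use the standard hierarchy e^(3|x|) ≫ |(-x)^3| as x → -∞.
The indeterminate product → 0, so the limit = 0.

Final answer: 0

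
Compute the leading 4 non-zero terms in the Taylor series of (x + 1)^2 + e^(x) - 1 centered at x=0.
x^3/6 + 3·x^2/2 + 3·x + 1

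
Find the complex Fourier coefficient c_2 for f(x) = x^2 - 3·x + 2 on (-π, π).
Compute the real Fourier coefficients first: a_2 = 1, b_2 = 3.
Then c_2 = (a_2 − i·b_2)/2 = 1/2 - 3·i/2.

Final answer: 1/2 - 3·i/2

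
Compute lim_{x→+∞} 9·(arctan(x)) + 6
Evaluate the dominant behaviour as x → +∞; each term tends to a finite value or vanishes.
Limit = 6 + 9·π/2.

Final answer: 6 + 9·π/2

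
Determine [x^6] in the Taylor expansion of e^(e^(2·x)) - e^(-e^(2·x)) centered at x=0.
4·e^(-1)/5 + 812·e/45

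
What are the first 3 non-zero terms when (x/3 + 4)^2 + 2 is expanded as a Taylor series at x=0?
x^2/9 + 8·x/3 + 18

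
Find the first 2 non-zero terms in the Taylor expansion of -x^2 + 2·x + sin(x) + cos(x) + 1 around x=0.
3·x + 2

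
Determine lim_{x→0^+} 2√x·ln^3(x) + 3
The product is a 0·∞ indeterminate form at x → 0⁺.
Rewrite the product as 2·ln^3(x) / x^(-1/2) and apply L'Hôpital, or use the standard hierarchy x^(-1/2) ≫ |ln x|^3 as x → 0⁺.
The indeterminate product → 0, so the limit = 3.

Final answer: 3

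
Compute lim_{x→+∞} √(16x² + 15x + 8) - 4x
As x → +∞: multiply by the conjugate to get (15x+8)/(√(16x²+15x+8)+4x); the denominator ~ 8x, so the limit is 15/8.
Limit = 15/8.

Final answer: 15/8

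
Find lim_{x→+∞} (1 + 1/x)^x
As x → +∞: this is the defining limit (1 + 1/x)^x → e^1.
Limit = e.

Final answer: e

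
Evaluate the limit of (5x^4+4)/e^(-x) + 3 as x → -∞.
The quotient is an ∞/∞ indeterminate form as x → -∞.
Compare growth rates of the dominant terms (exponentials ≫ polynomials ≫ logarithms), or apply L'Hôpital's rule; the quotient → 0.
Adding the constant: 0 + 3 = 3. Limit = 3.

Final answer: 3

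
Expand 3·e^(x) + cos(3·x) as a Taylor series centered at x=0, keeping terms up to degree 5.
x^5/40 + 7·x^4/2 + x^3/2 - 3·x^2 + 3·x + 4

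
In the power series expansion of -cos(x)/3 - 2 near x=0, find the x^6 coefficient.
Expand to order 6: -cos(x)/3 - 2 = x^6/2160 - x^4/72 + x^2/6 - 7/3 + O(x^7).
The coefficient of x^6 is 1/2160.

Final answer: 1/2160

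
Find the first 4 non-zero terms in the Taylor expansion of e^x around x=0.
x^3/6 + x^2/2 + x + 1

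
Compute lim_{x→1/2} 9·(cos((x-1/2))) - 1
Direct substitution at x = 1/2 gives 8.

Final answer: 8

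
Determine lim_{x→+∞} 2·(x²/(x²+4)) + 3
Evaluate the dominant behaviour as x → +∞; each term tends to a finite value or vanishes.
Limit = 5.

Final answer: 5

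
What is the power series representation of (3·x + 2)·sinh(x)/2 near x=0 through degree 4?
x^4/4 + x^3/6 + 3·x^2/2 + x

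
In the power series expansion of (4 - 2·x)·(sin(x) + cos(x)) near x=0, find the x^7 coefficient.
Expand to order 7: (4 - 2·x)·(sin(x) + cos(x)) = x^7/504 - x^6/45 - x^5/20 + x^4/2 + x^3/3 - 4·x^2 + 2·x + 4 + O(x^8).
The coefficient of x^7 is 1/504.

Final answer: 1/504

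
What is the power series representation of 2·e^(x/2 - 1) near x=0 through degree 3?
x^3·e^(-1)/24 + x^2·e^(-1)/4 + x·e^(-1) + 2·e^(-1)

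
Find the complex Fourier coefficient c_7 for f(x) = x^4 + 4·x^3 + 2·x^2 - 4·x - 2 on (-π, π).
Compute the real Fourier coefficients first: a_7 = -8·π^2/49 - 344/2401, b_7 = -440/343 + 8·π^2/7.
Then c_7 = (a_7 − i·b_7)/2 = -4·π^2/49 - 172/2401 - 4·i·π^2/7 + 220·i/343.

Final answer: -4·π^2/49 - 172/2401 - 4·i·π^2/7 + 220·i/343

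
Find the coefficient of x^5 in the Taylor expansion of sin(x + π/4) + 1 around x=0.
Expand to order 5: sin(x + π/4) + 1 = √(2)·x^5/240 + √(2)·x^4/48 - √(2)·x^3/12 - √(2)·x^2/4 + √(2)·x/2 + √(2)/2 + 1 + O(x^6).
The coefficient of x^5 is √(2)/240.

Final answer: √(2)/240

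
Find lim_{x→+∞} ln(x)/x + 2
Evaluate the dominant behaviour as x → +∞; each term tends to a finite value or vanishes.
Limit = 2.

Final answer: 2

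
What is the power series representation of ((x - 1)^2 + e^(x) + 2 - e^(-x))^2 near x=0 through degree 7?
x^7/28 + x^6/9 + 23·x^5/30 + x^4 + 2·x^3 + 6·x^2 + 9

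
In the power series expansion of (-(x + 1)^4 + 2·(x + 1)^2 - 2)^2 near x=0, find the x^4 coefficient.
Expand to order 4: (-(x + 1)^4 + 2·(x + 1)^2 - 2)^2 = 18·x^4 + 8·x^3 + 8·x^2 + 1 + O(x^5).
The coefficient of x^4 is 18.

Final answer: 18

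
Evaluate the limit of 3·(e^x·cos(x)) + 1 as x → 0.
Direct substitution at x = 0 gives 4.

Final answer: 4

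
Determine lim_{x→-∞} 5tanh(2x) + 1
Evaluate the dominant behaviour as x → -∞; each term tends to a finite value or vanishes.
Limit = -4.

Final answer: -4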